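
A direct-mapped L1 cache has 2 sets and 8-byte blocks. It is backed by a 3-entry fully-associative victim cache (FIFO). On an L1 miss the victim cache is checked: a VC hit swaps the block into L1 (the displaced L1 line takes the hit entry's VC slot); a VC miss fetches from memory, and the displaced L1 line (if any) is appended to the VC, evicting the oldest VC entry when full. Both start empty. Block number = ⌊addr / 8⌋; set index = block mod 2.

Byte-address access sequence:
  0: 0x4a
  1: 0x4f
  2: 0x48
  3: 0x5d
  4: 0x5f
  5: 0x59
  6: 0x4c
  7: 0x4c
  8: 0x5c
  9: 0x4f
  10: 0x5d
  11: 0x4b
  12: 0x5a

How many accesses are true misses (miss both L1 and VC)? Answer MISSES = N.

MISSES = 2

0: 0x4a (blk 9, set 1) → MISS  vc=[]
1: 0x4f (blk 9, set 1) → L1-HIT  vc=[]
2: 0x48 (blk 9, set 1) → L1-HIT  vc=[]
3: 0x5d (blk 11, set 1) → MISS  vc=[9]
4: 0x5f (blk 11, set 1) → L1-HIT  vc=[9]
5: 0x59 (blk 11, set 1) → L1-HIT  vc=[9]
6: 0x4c (blk 9, set 1) → VC-HIT  vc=[11]
7: 0x4c (blk 9, set 1) → L1-HIT  vc=[11]
8: 0x5c (blk 11, set 1) → VC-HIT  vc=[9]
9: 0x4f (blk 9, set 1) → VC-HIT  vc=[11]
10: 0x5d (blk 11, set 1) → VC-HIT  vc=[9]
11: 0x4b (blk 9, set 1) → VC-HIT  vc=[11]
12: 0x5a (blk 11, set 1) → VC-HIT  vc=[9]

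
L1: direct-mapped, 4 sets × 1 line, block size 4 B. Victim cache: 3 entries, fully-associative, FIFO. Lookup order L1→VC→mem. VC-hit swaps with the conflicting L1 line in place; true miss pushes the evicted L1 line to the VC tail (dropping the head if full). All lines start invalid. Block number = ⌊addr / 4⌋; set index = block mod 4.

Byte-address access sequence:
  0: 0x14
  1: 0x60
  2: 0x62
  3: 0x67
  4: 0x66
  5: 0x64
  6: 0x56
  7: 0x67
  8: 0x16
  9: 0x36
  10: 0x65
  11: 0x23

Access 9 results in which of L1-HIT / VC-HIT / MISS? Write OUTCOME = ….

0: 0x14 (blk 5, set 1) → MISS  vc=[]
1: 0x60 (blk 24, set 0) → MISS  vc=[]
2: 0x62 (blk 24, set 0) → L1-HIT  vc=[]
3: 0x67 (blk 25, set 1) → MISS  vc=[5]
4: 0x66 (blk 25, set 1) → L1-HIT  vc=[5]
5: 0x64 (blk 25, set 1) → L1-HIT  vc=[5]
6: 0x56 (blk 21, set 1) → MISS  vc=[5, 25]
7: 0x67 (blk 25, set 1) → VC-HIT  vc=[5, 21]
8: 0x16 (blk 5, set 1) → VC-HIT  vc=[25, 21]
9: 0x36 (blk 13, set 1) → MISS  vc=[25, 21, 5]
10: 0x65 (blk 25, set 1) → VC-HIT  vc=[13, 21, 5]
11: 0x23 (blk 8, set 0) → MISS  vc=[21, 5, 24]

OUTCOME = MISS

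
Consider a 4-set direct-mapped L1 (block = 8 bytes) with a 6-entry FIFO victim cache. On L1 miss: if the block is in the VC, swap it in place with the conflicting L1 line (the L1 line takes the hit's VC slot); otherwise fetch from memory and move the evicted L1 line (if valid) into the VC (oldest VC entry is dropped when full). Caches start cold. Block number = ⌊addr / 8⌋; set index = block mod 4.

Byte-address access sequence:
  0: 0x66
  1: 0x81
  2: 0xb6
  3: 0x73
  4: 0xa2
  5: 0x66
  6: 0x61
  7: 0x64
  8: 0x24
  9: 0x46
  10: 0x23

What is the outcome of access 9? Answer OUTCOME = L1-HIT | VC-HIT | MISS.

#0 0x66→b12/s0 MISS; vc=[]
#1 0x81→b16/s0 MISS; vc=[12]
#2 0xb6→b22/s2 MISS; vc=[12]
#3 0x73→b14/s2 MISS; vc=[12,22]
#4 0xa2→b20/s0 MISS; vc=[12,22,16]
#5 0x66→b12/s0 VC-HIT; vc=[20,22,16]
#6 0x61→b12/s0 L1-HIT; vc=[20,22,16]
#7 0x64→b12/s0 L1-HIT; vc=[20,22,16]
#8 0x24→b4/s0 MISS; vc=[20,22,16,12]
#9 0x46→b8/s0 MISS; vc=[20,22,16,12,4]
#10 0x23→b4/s0 VC-HIT; vc=[20,22,16,12,8]

OUTCOME = MISS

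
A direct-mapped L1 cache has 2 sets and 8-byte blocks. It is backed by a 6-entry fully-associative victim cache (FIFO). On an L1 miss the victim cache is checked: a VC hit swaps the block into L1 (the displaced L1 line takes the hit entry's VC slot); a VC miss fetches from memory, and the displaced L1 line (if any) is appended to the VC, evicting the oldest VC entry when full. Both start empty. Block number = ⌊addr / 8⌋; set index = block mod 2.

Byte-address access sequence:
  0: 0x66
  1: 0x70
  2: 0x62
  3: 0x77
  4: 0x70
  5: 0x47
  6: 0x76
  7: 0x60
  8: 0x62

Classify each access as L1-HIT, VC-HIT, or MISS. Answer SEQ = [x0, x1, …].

SEQ = [MISS, MISS, VC-HIT, VC-HIT, L1-HIT, MISS, VC-HIT, VC-HIT, L1-HIT]

  [0] addr=0x66 blk=12 s=0: MISS | VC []
  [1] addr=0x70 blk=14 s=0: MISS | VC [12]
  [2] addr=0x62 blk=12 s=0: VC-HIT | VC [14]
  [3] addr=0x77 blk=14 s=0: VC-HIT | VC [12]
  [4] addr=0x70 blk=14 s=0: L1-HIT | VC [12]
  [5] addr=0x47 blk=8 s=0: MISS | VC [12, 14]
  [6] addr=0x76 blk=14 s=0: VC-HIT | VC [12, 8]
  [7] addr=0x60 blk=12 s=0: VC-HIT | VC [14, 8]
  [8] addr=0x62 blk=12 s=0: L1-HIT | VC [14, 8]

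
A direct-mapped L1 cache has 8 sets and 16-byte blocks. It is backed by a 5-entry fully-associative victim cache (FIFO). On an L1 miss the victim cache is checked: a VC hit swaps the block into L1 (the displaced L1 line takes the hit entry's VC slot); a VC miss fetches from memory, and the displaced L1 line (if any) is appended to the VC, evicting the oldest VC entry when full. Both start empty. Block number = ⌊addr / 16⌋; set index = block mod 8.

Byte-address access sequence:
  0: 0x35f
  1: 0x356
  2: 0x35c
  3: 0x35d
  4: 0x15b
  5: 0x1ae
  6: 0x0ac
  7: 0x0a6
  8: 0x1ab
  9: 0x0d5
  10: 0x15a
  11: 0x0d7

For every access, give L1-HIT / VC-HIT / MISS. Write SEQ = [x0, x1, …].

#0 0x35f→b53/s5 MISS; vc=[]
#1 0x356→b53/s5 L1-HIT; vc=[]
#2 0x35c→b53/s5 L1-HIT; vc=[]
#3 0x35d→b53/s5 L1-HIT; vc=[]
#4 0x15b→b21/s5 MISS; vc=[53]
#5 0x1ae→b26/s2 MISS; vc=[53]
#6 0xac→b10/s2 MISS; vc=[53,26]
#7 0xa6→b10/s2 L1-HIT; vc=[53,26]
#8 0x1ab→b26/s2 VC-HIT; vc=[53,10]
#9 0xd5→b13/s5 MISS; vc=[53,10,21]
#10 0x15a→b21/s5 VC-HIT; vc=[53,10,13]
#11 0xd7→b13/s5 VC-HIT; vc=[53,10,21]

SEQ = [MISS, L1-HIT, L1-HIT, L1-HIT, MISS, MISS, MISS, L1-HIT, VC-HIT, MISS, VC-HIT, VC-HIT]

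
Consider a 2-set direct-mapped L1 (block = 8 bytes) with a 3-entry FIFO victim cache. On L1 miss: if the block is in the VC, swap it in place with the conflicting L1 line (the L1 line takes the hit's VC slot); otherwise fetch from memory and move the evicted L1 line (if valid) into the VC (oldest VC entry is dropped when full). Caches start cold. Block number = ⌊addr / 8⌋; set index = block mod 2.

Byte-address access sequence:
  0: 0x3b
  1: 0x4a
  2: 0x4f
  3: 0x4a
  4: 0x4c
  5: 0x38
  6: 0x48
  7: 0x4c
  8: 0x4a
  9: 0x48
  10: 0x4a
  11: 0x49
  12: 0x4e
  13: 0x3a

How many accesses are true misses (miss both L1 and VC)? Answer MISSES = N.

0: 0x3b (blk 7, set 1) → MISS  vc=[]
1: 0x4a (blk 9, set 1) → MISS  vc=[7]
2: 0x4f (blk 9, set 1) → L1-HIT  vc=[7]
3: 0x4a (blk 9, set 1) → L1-HIT  vc=[7]
4: 0x4c (blk 9, set 1) → L1-HIT  vc=[7]
5: 0x38 (blk 7, set 1) → VC-HIT  vc=[9]
6: 0x48 (blk 9, set 1) → VC-HIT  vc=[7]
7: 0x4c (blk 9, set 1) → L1-HIT  vc=[7]
8: 0x4a (blk 9, set 1) → L1-HIT  vc=[7]
9: 0x48 (blk 9, set 1) → L1-HIT  vc=[7]
10: 0x4a (blk 9, set 1) → L1-HIT  vc=[7]
11: 0x49 (blk 9, set 1) → L1-HIT  vc=[7]
12: 0x4e (blk 9, set 1) → L1-HIT  vc=[7]
13: 0x3a (blk 7, set 1) → VC-HIT  vc=[9]

MISSES = 2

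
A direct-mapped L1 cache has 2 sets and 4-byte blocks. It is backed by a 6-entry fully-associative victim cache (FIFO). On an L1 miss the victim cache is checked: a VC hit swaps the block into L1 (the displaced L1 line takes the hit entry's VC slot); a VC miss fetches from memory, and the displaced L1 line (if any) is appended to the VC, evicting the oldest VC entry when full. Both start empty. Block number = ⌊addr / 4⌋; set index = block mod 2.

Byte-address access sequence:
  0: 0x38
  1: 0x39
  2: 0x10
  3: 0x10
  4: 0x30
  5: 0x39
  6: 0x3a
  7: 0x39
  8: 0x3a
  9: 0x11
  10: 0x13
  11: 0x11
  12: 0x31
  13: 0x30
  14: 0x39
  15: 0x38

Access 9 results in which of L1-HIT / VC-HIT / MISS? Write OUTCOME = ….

OUTCOME = VC-HIT

0: 0x38 (blk 14, set 0) → MISS  vc=[]
1: 0x39 (blk 14, set 0) → L1-HIT  vc=[]
2: 0x10 (blk 4, set 0) → MISS  vc=[14]
3: 0x10 (blk 4, set 0) → L1-HIT  vc=[14]
4: 0x30 (blk 12, set 0) → MISS  vc=[14, 4]
5: 0x39 (blk 14, set 0) → VC-HIT  vc=[12, 4]
6: 0x3a (blk 14, set 0) → L1-HIT  vc=[12, 4]
7: 0x39 (blk 14, set 0) → L1-HIT  vc=[12, 4]
8: 0x3a (blk 14, set 0) → L1-HIT  vc=[12, 4]
9: 0x11 (blk 4, set 0) → VC-HIT  vc=[12, 14]
10: 0x13 (blk 4, set 0) → L1-HIT  vc=[12, 14]
11: 0x11 (blk 4, set 0) → L1-HIT  vc=[12, 14]
12: 0x31 (blk 12, set 0) → VC-HIT  vc=[4, 14]
13: 0x30 (blk 12, set 0) → L1-HIT  vc=[4, 14]
14: 0x39 (blk 14, set 0) → VC-HIT  vc=[4, 12]
15: 0x38 (blk 14, set 0) → L1-HIT  vc=[4, 12]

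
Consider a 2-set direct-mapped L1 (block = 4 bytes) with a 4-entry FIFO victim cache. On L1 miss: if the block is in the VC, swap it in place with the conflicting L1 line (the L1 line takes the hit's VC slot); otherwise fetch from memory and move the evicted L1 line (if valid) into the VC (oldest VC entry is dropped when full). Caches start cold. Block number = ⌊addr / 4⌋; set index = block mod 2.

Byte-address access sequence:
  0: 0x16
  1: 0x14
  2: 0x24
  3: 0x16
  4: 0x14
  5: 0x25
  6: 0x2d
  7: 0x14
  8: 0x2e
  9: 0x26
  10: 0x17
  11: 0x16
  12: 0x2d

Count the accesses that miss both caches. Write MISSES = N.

  [0] addr=0x16 blk=5 s=1: MISS | VC []
  [1] addr=0x14 blk=5 s=1: L1-HIT | VC []
  [2] addr=0x24 blk=9 s=1: MISS | VC [5]
  [3] addr=0x16 blk=5 s=1: VC-HIT | VC [9]
  [4] addr=0x14 blk=5 s=1: L1-HIT | VC [9]
  [5] addr=0x25 blk=9 s=1: VC-HIT | VC [5]
  [6] addr=0x2d blk=11 s=1: MISS | VC [5, 9]
  [7] addr=0x14 blk=5 s=1: VC-HIT | VC [11, 9]
  [8] addr=0x2e blk=11 s=1: VC-HIT | VC [5, 9]
  [9] addr=0x26 blk=9 s=1: VC-HIT | VC [5, 11]
  [10] addr=0x17 blk=5 s=1: VC-HIT | VC [9, 11]
  [11] addr=0x16 blk=5 s=1: L1-HIT | VC [9, 11]
  [12] addr=0x2d blk=11 s=1: VC-HIT | VC [9, 5]

MISSES = 3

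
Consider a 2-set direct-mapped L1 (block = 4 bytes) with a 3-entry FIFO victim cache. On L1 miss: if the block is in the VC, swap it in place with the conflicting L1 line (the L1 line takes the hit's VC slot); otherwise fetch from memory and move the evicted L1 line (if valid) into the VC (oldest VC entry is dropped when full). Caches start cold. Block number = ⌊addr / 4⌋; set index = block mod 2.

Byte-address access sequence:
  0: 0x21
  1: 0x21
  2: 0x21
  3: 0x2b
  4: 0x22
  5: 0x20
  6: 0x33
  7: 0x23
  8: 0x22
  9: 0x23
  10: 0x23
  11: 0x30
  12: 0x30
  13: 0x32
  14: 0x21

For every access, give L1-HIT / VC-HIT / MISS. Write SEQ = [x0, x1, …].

SEQ = [MISS, L1-HIT, L1-HIT, MISS, VC-HIT, L1-HIT, MISS, VC-HIT, L1-HIT, L1-HIT, L1-HIT, VC-HIT, L1-HIT, L1-HIT, VC-HIT]

#0 0x21→b8/s0 MISS; vc=[]
#1 0x21→b8/s0 L1-HIT; vc=[]
#2 0x21→b8/s0 L1-HIT; vc=[]
#3 0x2b→b10/s0 MISS; vc=[8]
#4 0x22→b8/s0 VC-HIT; vc=[10]
#5 0x20→b8/s0 L1-HIT; vc=[10]
#6 0x33→b12/s0 MISS; vc=[10,8]
#7 0x23→b8/s0 VC-HIT; vc=[10,12]
#8 0x22→b8/s0 L1-HIT; vc=[10,12]
#9 0x23→b8/s0 L1-HIT; vc=[10,12]
#10 0x23→b8/s0 L1-HIT; vc=[10,12]
#11 0x30→b12/s0 VC-HIT; vc=[10,8]
#12 0x30→b12/s0 L1-HIT; vc=[10,8]
#13 0x32→b12/s0 L1-HIT; vc=[10,8]
#14 0x21→b8/s0 VC-HIT; vc=[10,12]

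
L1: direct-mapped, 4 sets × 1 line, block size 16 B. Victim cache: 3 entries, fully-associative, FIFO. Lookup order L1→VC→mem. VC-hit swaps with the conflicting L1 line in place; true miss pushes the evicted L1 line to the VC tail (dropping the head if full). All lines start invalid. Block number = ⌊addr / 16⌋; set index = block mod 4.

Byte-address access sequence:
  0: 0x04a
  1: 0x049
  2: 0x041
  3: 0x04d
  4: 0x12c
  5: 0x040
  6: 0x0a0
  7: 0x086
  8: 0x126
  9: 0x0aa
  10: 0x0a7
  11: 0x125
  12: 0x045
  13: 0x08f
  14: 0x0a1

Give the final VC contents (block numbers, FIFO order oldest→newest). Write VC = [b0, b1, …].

VC = [18, 4]

  [0] addr=0x4a blk=4 s=0: MISS | VC []
  [1] addr=0x49 blk=4 s=0: L1-HIT | VC []
  [2] addr=0x41 blk=4 s=0: L1-HIT | VC []
  [3] addr=0x4d blk=4 s=0: L1-HIT | VC []
  [4] addr=0x12c blk=18 s=2: MISS | VC []
  [5] addr=0x40 blk=4 s=0: L1-HIT | VC []
  [6] addr=0xa0 blk=10 s=2: MISS | VC [18]
  [7] addr=0x86 blk=8 s=0: MISS | VC [18, 4]
  [8] addr=0x126 blk=18 s=2: VC-HIT | VC [10, 4]
  [9] addr=0xaa blk=10 s=2: VC-HIT | VC [18, 4]
  [10] addr=0xa7 blk=10 s=2: L1-HIT | VC [18, 4]
  [11] addr=0x125 blk=18 s=2: VC-HIT | VC [10, 4]
  [12] addr=0x45 blk=4 s=0: VC-HIT | VC [10, 8]
  [13] addr=0x8f blk=8 s=0: VC-HIT | VC [10, 4]
  [14] addr=0xa1 blk=10 s=2: VC-HIT | VC [18, 4]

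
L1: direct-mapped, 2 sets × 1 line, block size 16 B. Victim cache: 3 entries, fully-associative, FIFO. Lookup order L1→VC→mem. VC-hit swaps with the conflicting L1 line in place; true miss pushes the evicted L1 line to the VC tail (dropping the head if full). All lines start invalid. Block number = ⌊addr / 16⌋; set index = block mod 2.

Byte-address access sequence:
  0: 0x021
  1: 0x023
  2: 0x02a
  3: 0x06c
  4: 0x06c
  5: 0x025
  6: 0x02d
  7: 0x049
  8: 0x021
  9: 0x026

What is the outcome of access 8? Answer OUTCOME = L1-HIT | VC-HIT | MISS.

OUTCOME = VC-HIT

0: 0x21 (blk 2, set 0) → MISS  vc=[]
1: 0x23 (blk 2, set 0) → L1-HIT  vc=[]
2: 0x2a (blk 2, set 0) → L1-HIT  vc=[]
3: 0x6c (blk 6, set 0) → MISS  vc=[2]
4: 0x6c (blk 6, set 0) → L1-HIT  vc=[2]
5: 0x25 (blk 2, set 0) → VC-HIT  vc=[6]
6: 0x2d (blk 2, set 0) → L1-HIT  vc=[6]
7: 0x49 (blk 4, set 0) → MISS  vc=[6, 2]
8: 0x21 (blk 2, set 0) → VC-HIT  vc=[6, 4]
9: 0x26 (blk 2, set 0) → L1-HIT  vc=[6, 4]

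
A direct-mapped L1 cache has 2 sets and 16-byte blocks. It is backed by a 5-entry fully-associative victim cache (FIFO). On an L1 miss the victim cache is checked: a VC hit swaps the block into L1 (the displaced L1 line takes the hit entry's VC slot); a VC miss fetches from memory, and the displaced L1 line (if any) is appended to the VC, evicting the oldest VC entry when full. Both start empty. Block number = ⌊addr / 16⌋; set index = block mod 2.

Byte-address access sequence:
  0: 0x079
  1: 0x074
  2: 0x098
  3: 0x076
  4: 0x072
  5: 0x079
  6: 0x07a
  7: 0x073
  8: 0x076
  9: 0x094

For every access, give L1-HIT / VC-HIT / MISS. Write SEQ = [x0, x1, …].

  [0] addr=0x79 blk=7 s=1: MISS | VC []
  [1] addr=0x74 blk=7 s=1: L1-HIT | VC []
  [2] addr=0x98 blk=9 s=1: MISS | VC [7]
  [3] addr=0x76 blk=7 s=1: VC-HIT | VC [9]
  [4] addr=0x72 blk=7 s=1: L1-HIT | VC [9]
  [5] addr=0x79 blk=7 s=1: L1-HIT | VC [9]
  [6] addr=0x7a blk=7 s=1: L1-HIT | VC [9]
  [7] addr=0x73 blk=7 s=1: L1-HIT | VC [9]
  [8] addr=0x76 blk=7 s=1: L1-HIT | VC [9]
  [9] addr=0x94 blk=9 s=1: VC-HIT | VC [7]

SEQ = [MISS, L1-HIT, MISS, VC-HIT, L1-HIT, L1-HIT, L1-HIT, L1-HIT, L1-HIT, VC-HIT]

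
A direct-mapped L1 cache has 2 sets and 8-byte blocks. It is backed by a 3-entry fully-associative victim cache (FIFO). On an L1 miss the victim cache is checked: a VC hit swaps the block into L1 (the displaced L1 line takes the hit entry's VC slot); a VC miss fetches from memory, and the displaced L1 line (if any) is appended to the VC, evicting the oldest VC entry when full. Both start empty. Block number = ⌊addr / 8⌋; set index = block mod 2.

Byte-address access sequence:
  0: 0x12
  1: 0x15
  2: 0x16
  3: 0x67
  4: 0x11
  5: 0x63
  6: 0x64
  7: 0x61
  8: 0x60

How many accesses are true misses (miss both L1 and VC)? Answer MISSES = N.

  [0] addr=0x12 blk=2 s=0: MISS | VC []
  [1] addr=0x15 blk=2 s=0: L1-HIT | VC []
  [2] addr=0x16 blk=2 s=0: L1-HIT | VC []
  [3] addr=0x67 blk=12 s=0: MISS | VC [2]
  [4] addr=0x11 blk=2 s=0: VC-HIT | VC [12]
  [5] addr=0x63 blk=12 s=0: VC-HIT | VC [2]
  [6] addr=0x64 blk=12 s=0: L1-HIT | VC [2]
  [7] addr=0x61 blk=12 s=0: L1-HIT | VC [2]
  [8] addr=0x60 blk=12 s=0: L1-HIT | VC [2]

MISSES = 2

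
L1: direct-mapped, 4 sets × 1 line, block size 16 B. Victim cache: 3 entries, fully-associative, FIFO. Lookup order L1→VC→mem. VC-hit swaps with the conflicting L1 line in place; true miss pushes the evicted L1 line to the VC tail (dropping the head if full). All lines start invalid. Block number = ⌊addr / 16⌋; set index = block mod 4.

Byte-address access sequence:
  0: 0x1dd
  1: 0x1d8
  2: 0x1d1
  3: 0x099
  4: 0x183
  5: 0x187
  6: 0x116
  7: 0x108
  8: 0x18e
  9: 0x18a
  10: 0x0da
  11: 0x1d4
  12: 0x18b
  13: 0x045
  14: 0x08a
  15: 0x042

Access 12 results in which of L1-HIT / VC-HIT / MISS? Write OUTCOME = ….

  [0] addr=0x1dd blk=29 s=1: MISS | VC []
  [1] addr=0x1d8 blk=29 s=1: L1-HIT | VC []
  [2] addr=0x1d1 blk=29 s=1: L1-HIT | VC []
  [3] addr=0x99 blk=9 s=1: MISS | VC [29]
  [4] addr=0x183 blk=24 s=0: MISS | VC [29]
  [5] addr=0x187 blk=24 s=0: L1-HIT | VC [29]
  [6] addr=0x116 blk=17 s=1: MISS | VC [29, 9]
  [7] addr=0x108 blk=16 s=0: MISS | VC [29, 9, 24]
  [8] addr=0x18e blk=24 s=0: VC-HIT | VC [29, 9, 16]
  [9] addr=0x18a blk=24 s=0: L1-HIT | VC [29, 9, 16]
  [10] addr=0xda blk=13 s=1: MISS | VC [9, 16, 17]
  [11] addr=0x1d4 blk=29 s=1: MISS | VC [16, 17, 13]
  [12] addr=0x18b blk=24 s=0: L1-HIT | VC [16, 17, 13]
  [13] addr=0x45 blk=4 s=0: MISS | VC [17, 13, 24]
  [14] addr=0x8a blk=8 s=0: MISS | VC [13, 24, 4]
  [15] addr=0x42 blk=4 s=0: VC-HIT | VC [13, 24, 8]

OUTCOME = L1-HIT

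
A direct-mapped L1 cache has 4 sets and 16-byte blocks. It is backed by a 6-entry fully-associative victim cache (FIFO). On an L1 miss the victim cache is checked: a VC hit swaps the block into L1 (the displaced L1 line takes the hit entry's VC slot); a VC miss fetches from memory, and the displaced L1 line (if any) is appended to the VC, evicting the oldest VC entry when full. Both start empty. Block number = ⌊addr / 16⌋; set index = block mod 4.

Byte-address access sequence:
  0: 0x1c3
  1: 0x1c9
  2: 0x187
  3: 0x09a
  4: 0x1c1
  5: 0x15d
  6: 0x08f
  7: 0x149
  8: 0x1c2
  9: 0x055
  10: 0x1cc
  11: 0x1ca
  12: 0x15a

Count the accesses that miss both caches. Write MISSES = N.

#0 0x1c3→b28/s0 MISS; vc=[]
#1 0x1c9→b28/s0 L1-HIT; vc=[]
#2 0x187→b24/s0 MISS; vc=[28]
#3 0x9a→b9/s1 MISS; vc=[28]
#4 0x1c1→b28/s0 VC-HIT; vc=[24]
#5 0x15d→b21/s1 MISS; vc=[24,9]
#6 0x8f→b8/s0 MISS; vc=[24,9,28]
#7 0x149→b20/s0 MISS; vc=[24,9,28,8]
#8 0x1c2→b28/s0 VC-HIT; vc=[24,9,20,8]
#9 0x55→b5/s1 MISS; vc=[24,9,20,8,21]
#10 0x1cc→b28/s0 L1-HIT; vc=[24,9,20,8,21]
#11 0x1ca→b28/s0 L1-HIT; vc=[24,9,20,8,21]
#12 0x15a→b21/s1 VC-HIT; vc=[24,9,20,8,5]

MISSES = 7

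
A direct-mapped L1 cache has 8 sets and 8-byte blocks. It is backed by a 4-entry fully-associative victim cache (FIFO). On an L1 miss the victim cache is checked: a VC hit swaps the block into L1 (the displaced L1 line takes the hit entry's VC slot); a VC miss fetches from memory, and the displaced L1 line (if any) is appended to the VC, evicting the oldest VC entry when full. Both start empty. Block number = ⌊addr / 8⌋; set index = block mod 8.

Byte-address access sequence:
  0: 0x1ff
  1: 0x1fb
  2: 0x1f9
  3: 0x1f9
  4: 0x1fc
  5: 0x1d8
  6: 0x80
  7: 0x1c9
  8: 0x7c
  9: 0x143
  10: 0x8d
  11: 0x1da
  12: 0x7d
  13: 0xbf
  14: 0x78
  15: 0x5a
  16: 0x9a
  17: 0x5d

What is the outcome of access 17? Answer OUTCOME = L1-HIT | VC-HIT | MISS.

  [0] addr=0x1ff blk=63 s=7: MISS | VC []
  [1] addr=0x1fb blk=63 s=7: L1-HIT | VC []
  [2] addr=0x1f9 blk=63 s=7: L1-HIT | VC []
  [3] addr=0x1f9 blk=63 s=7: L1-HIT | VC []
  [4] addr=0x1fc blk=63 s=7: L1-HIT | VC []
  [5] addr=0x1d8 blk=59 s=3: MISS | VC []
  [6] addr=0x80 blk=16 s=0: MISS | VC []
  [7] addr=0x1c9 blk=57 s=1: MISS | VC []
  [8] addr=0x7c blk=15 s=7: MISS | VC [63]
  [9] addr=0x143 blk=40 s=0: MISS | VC [63, 16]
  [10] addr=0x8d blk=17 s=1: MISS | VC [63, 16, 57]
  [11] addr=0x1da blk=59 s=3: L1-HIT | VC [63, 16, 57]
  [12] addr=0x7d blk=15 s=7: L1-HIT | VC [63, 16, 57]
  [13] addr=0xbf blk=23 s=7: MISS | VC [63, 16, 57, 15]
  [14] addr=0x78 blk=15 s=7: VC-HIT | VC [63, 16, 57, 23]
  [15] addr=0x5a blk=11 s=3: MISS | VC [16, 57, 23, 59]
  [16] addr=0x9a blk=19 s=3: MISS | VC [57, 23, 59, 11]
  [17] addr=0x5d blk=11 s=3: VC-HIT | VC [57, 23, 59, 19]

OUTCOME = VC-HIT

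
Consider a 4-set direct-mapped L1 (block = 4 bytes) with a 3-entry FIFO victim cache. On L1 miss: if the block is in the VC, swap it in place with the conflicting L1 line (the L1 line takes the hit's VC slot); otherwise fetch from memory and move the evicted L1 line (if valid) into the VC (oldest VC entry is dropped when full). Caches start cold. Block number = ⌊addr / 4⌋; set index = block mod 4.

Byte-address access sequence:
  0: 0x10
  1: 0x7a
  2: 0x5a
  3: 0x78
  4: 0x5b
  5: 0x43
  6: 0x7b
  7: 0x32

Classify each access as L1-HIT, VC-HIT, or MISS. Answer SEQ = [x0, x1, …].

#0 0x10→b4/s0 MISS; vc=[]
#1 0x7a→b30/s2 MISS; vc=[]
#2 0x5a→b22/s2 MISS; vc=[30]
#3 0x78→b30/s2 VC-HIT; vc=[22]
#4 0x5b→b22/s2 VC-HIT; vc=[30]
#5 0x43→b16/s0 MISS; vc=[30,4]
#6 0x7b→b30/s2 VC-HIT; vc=[22,4]
#7 0x32→b12/s0 MISS; vc=[22,4,16]

SEQ = [MISS, MISS, MISS, VC-HIT, VC-HIT, MISS, VC-HIT, MISS]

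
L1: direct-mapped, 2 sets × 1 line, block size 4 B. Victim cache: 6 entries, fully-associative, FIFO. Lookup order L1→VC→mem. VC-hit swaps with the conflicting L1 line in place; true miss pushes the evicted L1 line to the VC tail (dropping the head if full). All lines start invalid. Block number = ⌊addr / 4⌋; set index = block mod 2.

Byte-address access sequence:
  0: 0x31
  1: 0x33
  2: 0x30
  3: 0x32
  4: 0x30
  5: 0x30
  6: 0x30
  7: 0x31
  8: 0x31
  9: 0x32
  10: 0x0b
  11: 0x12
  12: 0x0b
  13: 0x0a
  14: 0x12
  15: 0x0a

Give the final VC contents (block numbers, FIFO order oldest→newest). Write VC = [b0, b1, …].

VC = [12, 4]

  [0] addr=0x31 blk=12 s=0: MISS | VC []
  [1] addr=0x33 blk=12 s=0: L1-HIT | VC []
  [2] addr=0x30 blk=12 s=0: L1-HIT | VC []
  [3] addr=0x32 blk=12 s=0: L1-HIT | VC []
  [4] addr=0x30 blk=12 s=0: L1-HIT | VC []
  [5] addr=0x30 blk=12 s=0: L1-HIT | VC []
  [6] addr=0x30 blk=12 s=0: L1-HIT | VC []
  [7] addr=0x31 blk=12 s=0: L1-HIT | VC []
  [8] addr=0x31 blk=12 s=0: L1-HIT | VC []
  [9] addr=0x32 blk=12 s=0: L1-HIT | VC []
  [10] addr=0xb blk=2 s=0: MISS | VC [12]
  [11] addr=0x12 blk=4 s=0: MISS | VC [12, 2]
  [12] addr=0xb blk=2 s=0: VC-HIT | VC [12, 4]
  [13] addr=0xa blk=2 s=0: L1-HIT | VC [12, 4]
  [14] addr=0x12 blk=4 s=0: VC-HIT | VC [12, 2]
  [15] addr=0xa blk=2 s=0: VC-HIT | VC [12, 4]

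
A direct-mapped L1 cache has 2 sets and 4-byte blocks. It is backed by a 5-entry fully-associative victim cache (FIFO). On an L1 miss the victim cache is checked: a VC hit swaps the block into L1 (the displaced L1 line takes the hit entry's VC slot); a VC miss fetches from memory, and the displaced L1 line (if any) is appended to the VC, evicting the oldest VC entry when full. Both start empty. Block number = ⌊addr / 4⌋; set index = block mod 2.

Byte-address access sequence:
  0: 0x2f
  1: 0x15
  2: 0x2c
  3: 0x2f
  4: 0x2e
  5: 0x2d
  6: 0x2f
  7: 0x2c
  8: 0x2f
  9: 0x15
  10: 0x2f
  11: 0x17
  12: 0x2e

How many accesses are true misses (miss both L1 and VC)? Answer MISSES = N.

MISSES = 2

  [0] addr=0x2f blk=11 s=1: MISS | VC []
  [1] addr=0x15 blk=5 s=1: MISS | VC [11]
  [2] addr=0x2c blk=11 s=1: VC-HIT | VC [5]
  [3] addr=0x2f blk=11 s=1: L1-HIT | VC [5]
  [4] addr=0x2e blk=11 s=1: L1-HIT | VC [5]
  [5] addr=0x2d blk=11 s=1: L1-HIT | VC [5]
  [6] addr=0x2f blk=11 s=1: L1-HIT | VC [5]
  [7] addr=0x2c blk=11 s=1: L1-HIT | VC [5]
  [8] addr=0x2f blk=11 s=1: L1-HIT | VC [5]
  [9] addr=0x15 blk=5 s=1: VC-HIT | VC [11]
  [10] addr=0x2f blk=11 s=1: VC-HIT | VC [5]
  [11] addr=0x17 blk=5 s=1: VC-HIT | VC [11]
  [12] addr=0x2e blk=11 s=1: VC-HIT | VC [5]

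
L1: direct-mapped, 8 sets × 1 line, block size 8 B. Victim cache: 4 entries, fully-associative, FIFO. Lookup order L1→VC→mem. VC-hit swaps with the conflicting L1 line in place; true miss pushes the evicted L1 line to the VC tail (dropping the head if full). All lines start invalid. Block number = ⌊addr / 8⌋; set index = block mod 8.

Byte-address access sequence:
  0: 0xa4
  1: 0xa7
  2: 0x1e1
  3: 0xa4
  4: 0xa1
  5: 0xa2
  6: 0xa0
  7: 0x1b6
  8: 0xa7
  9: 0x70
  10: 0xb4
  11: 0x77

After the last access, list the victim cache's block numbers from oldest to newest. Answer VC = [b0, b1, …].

  [0] addr=0xa4 blk=20 s=4: MISS | VC []
  [1] addr=0xa7 blk=20 s=4: L1-HIT | VC []
  [2] addr=0x1e1 blk=60 s=4: MISS | VC [20]
  [3] addr=0xa4 blk=20 s=4: VC-HIT | VC [60]
  [4] addr=0xa1 blk=20 s=4: L1-HIT | VC [60]
  [5] addr=0xa2 blk=20 s=4: L1-HIT | VC [60]
  [6] addr=0xa0 blk=20 s=4: L1-HIT | VC [60]
  [7] addr=0x1b6 blk=54 s=6: MISS | VC [60]
  [8] addr=0xa7 blk=20 s=4: L1-HIT | VC [60]
  [9] addr=0x70 blk=14 s=6: MISS | VC [60, 54]
  [10] addr=0xb4 blk=22 s=6: MISS | VC [60, 54, 14]
  [11] addr=0x77 blk=14 s=6: VC-HIT | VC [60, 54, 22]

VC = [60, 54, 22]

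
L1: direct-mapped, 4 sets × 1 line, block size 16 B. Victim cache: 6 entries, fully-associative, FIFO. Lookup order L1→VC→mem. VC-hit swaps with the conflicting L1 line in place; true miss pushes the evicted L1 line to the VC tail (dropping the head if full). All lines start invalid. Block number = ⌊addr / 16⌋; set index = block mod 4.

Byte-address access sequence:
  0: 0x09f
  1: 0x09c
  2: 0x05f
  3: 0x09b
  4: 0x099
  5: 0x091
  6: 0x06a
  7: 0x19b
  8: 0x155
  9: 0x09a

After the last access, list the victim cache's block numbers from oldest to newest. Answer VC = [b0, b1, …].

VC = [5, 21, 25]

  [0] addr=0x9f blk=9 s=1: MISS | VC []
  [1] addr=0x9c blk=9 s=1: L1-HIT | VC []
  [2] addr=0x5f blk=5 s=1: MISS | VC [9]
  [3] addr=0x9b blk=9 s=1: VC-HIT | VC [5]
  [4] addr=0x99 blk=9 s=1: L1-HIT | VC [5]
  [5] addr=0x91 blk=9 s=1: L1-HIT | VC [5]
  [6] addr=0x6a blk=6 s=2: MISS | VC [5]
  [7] addr=0x19b blk=25 s=1: MISS | VC [5, 9]
  [8] addr=0x155 blk=21 s=1: MISS | VC [5, 9, 25]
  [9] addr=0x9a blk=9 s=1: VC-HIT | VC [5, 21, 25]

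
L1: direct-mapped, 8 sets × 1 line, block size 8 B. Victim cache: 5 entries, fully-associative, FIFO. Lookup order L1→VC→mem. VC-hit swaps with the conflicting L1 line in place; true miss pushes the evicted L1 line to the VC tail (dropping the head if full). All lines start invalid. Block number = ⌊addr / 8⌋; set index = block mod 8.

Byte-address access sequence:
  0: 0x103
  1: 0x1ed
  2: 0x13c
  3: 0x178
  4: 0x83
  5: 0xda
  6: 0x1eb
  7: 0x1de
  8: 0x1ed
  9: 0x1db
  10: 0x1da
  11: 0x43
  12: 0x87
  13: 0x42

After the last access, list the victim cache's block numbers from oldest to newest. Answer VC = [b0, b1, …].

VC = [39, 32, 27, 16]

0: 0x103 (blk 32, set 0) → MISS  vc=[]
1: 0x1ed (blk 61, set 5) → MISS  vc=[]
2: 0x13c (blk 39, set 7) → MISS  vc=[]
3: 0x178 (blk 47, set 7) → MISS  vc=[39]
4: 0x83 (blk 16, set 0) → MISS  vc=[39, 32]
5: 0xda (blk 27, set 3) → MISS  vc=[39, 32]
6: 0x1eb (blk 61, set 5) → L1-HIT  vc=[39, 32]
7: 0x1de (blk 59, set 3) → MISS  vc=[39, 32, 27]
8: 0x1ed (blk 61, set 5) → L1-HIT  vc=[39, 32, 27]
9: 0x1db (blk 59, set 3) → L1-HIT  vc=[39, 32, 27]
10: 0x1da (blk 59, set 3) → L1-HIT  vc=[39, 32, 27]
11: 0x43 (blk 8, set 0) → MISS  vc=[39, 32, 27, 16]
12: 0x87 (blk 16, set 0) → VC-HIT  vc=[39, 32, 27, 8]
13: 0x42 (blk 8, set 0) → VC-HIT  vc=[39, 32, 27, 16]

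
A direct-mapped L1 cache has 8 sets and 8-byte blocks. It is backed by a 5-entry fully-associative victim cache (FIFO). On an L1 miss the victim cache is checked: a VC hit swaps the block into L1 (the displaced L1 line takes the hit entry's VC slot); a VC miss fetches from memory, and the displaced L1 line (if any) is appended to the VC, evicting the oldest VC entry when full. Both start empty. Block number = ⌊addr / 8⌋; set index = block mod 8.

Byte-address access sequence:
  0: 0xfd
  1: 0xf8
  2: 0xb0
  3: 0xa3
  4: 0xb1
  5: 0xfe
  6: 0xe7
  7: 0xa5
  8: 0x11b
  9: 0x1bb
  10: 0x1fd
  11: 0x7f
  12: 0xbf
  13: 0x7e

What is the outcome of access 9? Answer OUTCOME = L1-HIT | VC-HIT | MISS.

OUTCOME = MISS

  [0] addr=0xfd blk=31 s=7: MISS | VC []
  [1] addr=0xf8 blk=31 s=7: L1-HIT | VC []
  [2] addr=0xb0 blk=22 s=6: MISS | VC []
  [3] addr=0xa3 blk=20 s=4: MISS | VC []
  [4] addr=0xb1 blk=22 s=6: L1-HIT | VC []
  [5] addr=0xfe blk=31 s=7: L1-HIT | VC []
  [6] addr=0xe7 blk=28 s=4: MISS | VC [20]
  [7] addr=0xa5 blk=20 s=4: VC-HIT | VC [28]
  [8] addr=0x11b blk=35 s=3: MISS | VC [28]
  [9] addr=0x1bb blk=55 s=7: MISS | VC [28, 31]
  [10] addr=0x1fd blk=63 s=7: MISS | VC [28, 31, 55]
  [11] addr=0x7f blk=15 s=7: MISS | VC [28, 31, 55, 63]
  [12] addr=0xbf blk=23 s=7: MISS | VC [28, 31, 55, 63, 15]
  [13] addr=0x7e blk=15 s=7: VC-HIT | VC [28, 31, 55, 63, 23]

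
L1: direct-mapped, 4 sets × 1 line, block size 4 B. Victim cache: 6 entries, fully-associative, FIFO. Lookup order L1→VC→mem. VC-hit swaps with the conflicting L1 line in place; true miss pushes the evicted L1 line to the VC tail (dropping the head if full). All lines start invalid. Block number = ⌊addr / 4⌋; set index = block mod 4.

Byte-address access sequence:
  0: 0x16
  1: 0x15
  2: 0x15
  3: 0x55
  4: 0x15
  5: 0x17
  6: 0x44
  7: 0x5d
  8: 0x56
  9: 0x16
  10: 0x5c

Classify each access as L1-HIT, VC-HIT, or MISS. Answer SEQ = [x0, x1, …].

SEQ = [MISS, L1-HIT, L1-HIT, MISS, VC-HIT, L1-HIT, MISS, MISS, VC-HIT, VC-HIT, L1-HIT]

0: 0x16 (blk 5, set 1) → MISS  vc=[]
1: 0x15 (blk 5, set 1) → L1-HIT  vc=[]
2: 0x15 (blk 5, set 1) → L1-HIT  vc=[]
3: 0x55 (blk 21, set 1) → MISS  vc=[5]
4: 0x15 (blk 5, set 1) → VC-HIT  vc=[21]
5: 0x17 (blk 5, set 1) → L1-HIT  vc=[21]
6: 0x44 (blk 17, set 1) → MISS  vc=[21, 5]
7: 0x5d (blk 23, set 3) → MISS  vc=[21, 5]
8: 0x56 (blk 21, set 1) → VC-HIT  vc=[17, 5]
9: 0x16 (blk 5, set 1) → VC-HIT  vc=[17, 21]
10: 0x5c (blk 23, set 3) → L1-HIT  vc=[17, 21]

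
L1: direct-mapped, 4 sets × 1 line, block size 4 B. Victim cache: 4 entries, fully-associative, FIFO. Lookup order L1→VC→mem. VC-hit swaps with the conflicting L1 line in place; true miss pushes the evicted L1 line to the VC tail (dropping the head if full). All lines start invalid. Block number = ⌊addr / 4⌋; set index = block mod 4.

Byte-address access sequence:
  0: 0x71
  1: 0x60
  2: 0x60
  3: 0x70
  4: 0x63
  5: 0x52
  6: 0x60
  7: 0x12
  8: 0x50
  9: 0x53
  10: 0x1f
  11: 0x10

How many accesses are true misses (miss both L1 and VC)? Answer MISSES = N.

MISSES = 5

  [0] addr=0x71 blk=28 s=0: MISS | VC []
  [1] addr=0x60 blk=24 s=0: MISS | VC [28]
  [2] addr=0x60 blk=24 s=0: L1-HIT | VC [28]
  [3] addr=0x70 blk=28 s=0: VC-HIT | VC [24]
  [4] addr=0x63 blk=24 s=0: VC-HIT | VC [28]
  [5] addr=0x52 blk=20 s=0: MISS | VC [28, 24]
  [6] addr=0x60 blk=24 s=0: VC-HIT | VC [28, 20]
  [7] addr=0x12 blk=4 s=0: MISS | VC [28, 20, 24]
  [8] addr=0x50 blk=20 s=0: VC-HIT | VC [28, 4, 24]
  [9] addr=0x53 blk=20 s=0: L1-HIT | VC [28, 4, 24]
  [10] addr=0x1f blk=7 s=3: MISS | VC [28, 4, 24]
  [11] addr=0x10 blk=4 s=0: VC-HIT | VC [28, 20, 24]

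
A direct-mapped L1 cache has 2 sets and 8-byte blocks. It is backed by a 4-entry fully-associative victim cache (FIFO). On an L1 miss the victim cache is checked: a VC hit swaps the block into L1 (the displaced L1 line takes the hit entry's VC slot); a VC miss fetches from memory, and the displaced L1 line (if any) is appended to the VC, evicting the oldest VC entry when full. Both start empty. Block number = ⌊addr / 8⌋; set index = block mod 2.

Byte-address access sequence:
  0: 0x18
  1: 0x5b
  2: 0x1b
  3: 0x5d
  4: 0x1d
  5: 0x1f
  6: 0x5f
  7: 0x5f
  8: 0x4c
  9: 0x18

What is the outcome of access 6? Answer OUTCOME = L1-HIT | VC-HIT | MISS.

  [0] addr=0x18 blk=3 s=1: MISS | VC []
  [1] addr=0x5b blk=11 s=1: MISS | VC [3]
  [2] addr=0x1b blk=3 s=1: VC-HIT | VC [11]
  [3] addr=0x5d blk=11 s=1: VC-HIT | VC [3]
  [4] addr=0x1d blk=3 s=1: VC-HIT | VC [11]
  [5] addr=0x1f blk=3 s=1: L1-HIT | VC [11]
  [6] addr=0x5f blk=11 s=1: VC-HIT | VC [3]
  [7] addr=0x5f blk=11 s=1: L1-HIT | VC [3]
  [8] addr=0x4c blk=9 s=1: MISS | VC [3, 11]
  [9] addr=0x18 blk=3 s=1: VC-HIT | VC [9, 11]

OUTCOME = VC-HIT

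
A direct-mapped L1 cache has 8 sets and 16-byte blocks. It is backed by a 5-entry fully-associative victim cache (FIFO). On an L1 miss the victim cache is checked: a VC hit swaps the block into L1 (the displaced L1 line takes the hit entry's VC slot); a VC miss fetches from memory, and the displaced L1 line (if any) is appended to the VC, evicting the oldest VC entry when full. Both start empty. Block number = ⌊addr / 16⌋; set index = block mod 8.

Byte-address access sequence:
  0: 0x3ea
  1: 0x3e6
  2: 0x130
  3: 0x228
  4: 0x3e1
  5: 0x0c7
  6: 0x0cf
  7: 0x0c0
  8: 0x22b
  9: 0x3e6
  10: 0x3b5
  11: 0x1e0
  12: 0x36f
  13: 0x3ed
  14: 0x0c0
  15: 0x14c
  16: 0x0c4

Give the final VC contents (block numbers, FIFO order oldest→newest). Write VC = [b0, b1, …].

VC = [19, 54, 30, 20]

0: 0x3ea (blk 62, set 6) → MISS  vc=[]
1: 0x3e6 (blk 62, set 6) → L1-HIT  vc=[]
2: 0x130 (blk 19, set 3) → MISS  vc=[]
3: 0x228 (blk 34, set 2) → MISS  vc=[]
4: 0x3e1 (blk 62, set 6) → L1-HIT  vc=[]
5: 0xc7 (blk 12, set 4) → MISS  vc=[]
6: 0xcf (blk 12, set 4) → L1-HIT  vc=[]
7: 0xc0 (blk 12, set 4) → L1-HIT  vc=[]
8: 0x22b (blk 34, set 2) → L1-HIT  vc=[]
9: 0x3e6 (blk 62, set 6) → L1-HIT  vc=[]
10: 0x3b5 (blk 59, set 3) → MISS  vc=[19]
11: 0x1e0 (blk 30, set 6) → MISS  vc=[19, 62]
12: 0x36f (blk 54, set 6) → MISS  vc=[19, 62, 30]
13: 0x3ed (blk 62, set 6) → VC-HIT  vc=[19, 54, 30]
14: 0xc0 (blk 12, set 4) → L1-HIT  vc=[19, 54, 30]
15: 0x14c (blk 20, set 4) → MISS  vc=[19, 54, 30, 12]
16: 0xc4 (blk 12, set 4) → VC-HIT  vc=[19, 54, 30, 20]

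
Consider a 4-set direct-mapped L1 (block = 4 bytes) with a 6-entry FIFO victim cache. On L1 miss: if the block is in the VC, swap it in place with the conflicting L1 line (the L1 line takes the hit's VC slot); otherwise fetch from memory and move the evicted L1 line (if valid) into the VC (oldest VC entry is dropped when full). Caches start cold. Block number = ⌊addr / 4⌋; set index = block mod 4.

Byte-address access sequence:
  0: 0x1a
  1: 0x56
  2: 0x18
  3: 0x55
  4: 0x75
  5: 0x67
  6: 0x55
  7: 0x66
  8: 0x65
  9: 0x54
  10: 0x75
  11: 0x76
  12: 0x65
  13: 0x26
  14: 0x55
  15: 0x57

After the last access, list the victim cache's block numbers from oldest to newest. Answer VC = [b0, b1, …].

#0 0x1a→b6/s2 MISS; vc=[]
#1 0x56→b21/s1 MISS; vc=[]
#2 0x18→b6/s2 L1-HIT; vc=[]
#3 0x55→b21/s1 L1-HIT; vc=[]
#4 0x75→b29/s1 MISS; vc=[21]
#5 0x67→b25/s1 MISS; vc=[21,29]
#6 0x55→b21/s1 VC-HIT; vc=[25,29]
#7 0x66→b25/s1 VC-HIT; vc=[21,29]
#8 0x65→b25/s1 L1-HIT; vc=[21,29]
#9 0x54→b21/s1 VC-HIT; vc=[25,29]
#10 0x75→b29/s1 VC-HIT; vc=[25,21]
#11 0x76→b29/s1 L1-HIT; vc=[25,21]
#12 0x65→b25/s1 VC-HIT; vc=[29,21]
#13 0x26→b9/s1 MISS; vc=[29,21,25]
#14 0x55→b21/s1 VC-HIT; vc=[29,9,25]
#15 0x57→b21/s1 L1-HIT; vc=[29,9,25]

VC = [29, 9, 25]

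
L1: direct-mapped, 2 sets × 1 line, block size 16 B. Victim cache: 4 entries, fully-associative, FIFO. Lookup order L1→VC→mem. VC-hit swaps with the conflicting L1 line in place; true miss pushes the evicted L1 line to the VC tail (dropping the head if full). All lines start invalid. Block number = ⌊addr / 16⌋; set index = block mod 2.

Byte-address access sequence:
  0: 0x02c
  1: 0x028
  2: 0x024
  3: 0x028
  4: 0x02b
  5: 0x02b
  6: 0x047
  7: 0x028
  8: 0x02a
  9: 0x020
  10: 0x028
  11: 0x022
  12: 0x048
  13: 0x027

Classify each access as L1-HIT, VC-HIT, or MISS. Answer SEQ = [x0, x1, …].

SEQ = [MISS, L1-HIT, L1-HIT, L1-HIT, L1-HIT, L1-HIT, MISS, VC-HIT, L1-HIT, L1-HIT, L1-HIT, L1-HIT, VC-HIT, VC-HIT]

0: 0x2c (blk 2, set 0) → MISS  vc=[]
1: 0x28 (blk 2, set 0) → L1-HIT  vc=[]
2: 0x24 (blk 2, set 0) → L1-HIT  vc=[]
3: 0x28 (blk 2, set 0) → L1-HIT  vc=[]
4: 0x2b (blk 2, set 0) → L1-HIT  vc=[]
5: 0x2b (blk 2, set 0) → L1-HIT  vc=[]
6: 0x47 (blk 4, set 0) → MISS  vc=[2]
7: 0x28 (blk 2, set 0) → VC-HIT  vc=[4]
8: 0x2a (blk 2, set 0) → L1-HIT  vc=[4]
9: 0x20 (blk 2, set 0) → L1-HIT  vc=[4]
10: 0x28 (blk 2, set 0) → L1-HIT  vc=[4]
11: 0x22 (blk 2, set 0) → L1-HIT  vc=[4]
12: 0x48 (blk 4, set 0) → VC-HIT  vc=[2]
13: 0x27 (blk 2, set 0) → VC-HIT  vc=[4]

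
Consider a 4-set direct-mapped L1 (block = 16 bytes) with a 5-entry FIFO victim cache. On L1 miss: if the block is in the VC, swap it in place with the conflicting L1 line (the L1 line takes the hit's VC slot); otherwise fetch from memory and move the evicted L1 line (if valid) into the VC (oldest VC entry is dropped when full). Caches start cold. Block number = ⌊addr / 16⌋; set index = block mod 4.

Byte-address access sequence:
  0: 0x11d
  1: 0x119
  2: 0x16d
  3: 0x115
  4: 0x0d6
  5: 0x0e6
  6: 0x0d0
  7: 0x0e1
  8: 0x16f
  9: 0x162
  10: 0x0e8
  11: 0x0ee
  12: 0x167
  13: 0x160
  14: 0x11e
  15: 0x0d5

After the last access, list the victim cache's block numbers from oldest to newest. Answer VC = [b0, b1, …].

#0 0x11d→b17/s1 MISS; vc=[]
#1 0x119→b17/s1 L1-HIT; vc=[]
#2 0x16d→b22/s2 MISS; vc=[]
#3 0x115→b17/s1 L1-HIT; vc=[]
#4 0xd6→b13/s1 MISS; vc=[17]
#5 0xe6→b14/s2 MISS; vc=[17,22]
#6 0xd0→b13/s1 L1-HIT; vc=[17,22]
#7 0xe1→b14/s2 L1-HIT; vc=[17,22]
#8 0x16f→b22/s2 VC-HIT; vc=[17,14]
#9 0x162→b22/s2 L1-HIT; vc=[17,14]
#10 0xe8→b14/s2 VC-HIT; vc=[17,22]
#11 0xee→b14/s2 L1-HIT; vc=[17,22]
#12 0x167→b22/s2 VC-HIT; vc=[17,14]
#13 0x160→b22/s2 L1-HIT; vc=[17,14]
#14 0x11e→b17/s1 VC-HIT; vc=[13,14]
#15 0xd5→b13/s1 VC-HIT; vc=[17,14]

VC = [17, 14]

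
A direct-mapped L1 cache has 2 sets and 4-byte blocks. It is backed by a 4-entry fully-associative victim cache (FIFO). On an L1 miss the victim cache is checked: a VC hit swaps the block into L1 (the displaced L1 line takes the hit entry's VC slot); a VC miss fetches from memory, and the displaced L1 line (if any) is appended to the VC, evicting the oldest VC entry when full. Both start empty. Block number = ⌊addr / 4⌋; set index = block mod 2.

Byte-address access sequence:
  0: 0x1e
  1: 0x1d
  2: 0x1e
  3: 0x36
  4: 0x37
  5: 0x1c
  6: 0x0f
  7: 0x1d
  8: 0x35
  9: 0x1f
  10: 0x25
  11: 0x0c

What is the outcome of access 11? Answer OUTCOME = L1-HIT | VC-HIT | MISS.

#0 0x1e→b7/s1 MISS; vc=[]
#1 0x1d→b7/s1 L1-HIT; vc=[]
#2 0x1e→b7/s1 L1-HIT; vc=[]
#3 0x36→b13/s1 MISS; vc=[7]
#4 0x37→b13/s1 L1-HIT; vc=[7]
#5 0x1c→b7/s1 VC-HIT; vc=[13]
#6 0xf→b3/s1 MISS; vc=[13,7]
#7 0x1d→b7/s1 VC-HIT; vc=[13,3]
#8 0x35→b13/s1 VC-HIT; vc=[7,3]
#9 0x1f→b7/s1 VC-HIT; vc=[13,3]
#10 0x25→b9/s1 MISS; vc=[13,3,7]
#11 0xc→b3/s1 VC-HIT; vc=[13,9,7]

OUTCOME = VC-HIT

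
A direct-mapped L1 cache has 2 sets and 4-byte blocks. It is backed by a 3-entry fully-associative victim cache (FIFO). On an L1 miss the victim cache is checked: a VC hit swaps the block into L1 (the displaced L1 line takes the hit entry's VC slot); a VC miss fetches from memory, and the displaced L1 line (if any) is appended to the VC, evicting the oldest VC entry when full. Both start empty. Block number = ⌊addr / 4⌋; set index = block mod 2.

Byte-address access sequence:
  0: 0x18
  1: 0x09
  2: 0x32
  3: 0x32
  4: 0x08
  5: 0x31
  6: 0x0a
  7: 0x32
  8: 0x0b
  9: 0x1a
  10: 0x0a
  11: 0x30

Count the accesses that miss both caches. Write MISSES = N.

MISSES = 3

#0 0x18→b6/s0 MISS; vc=[]
#1 0x9→b2/s0 MISS; vc=[6]
#2 0x32→b12/s0 MISS; vc=[6,2]
#3 0x32→b12/s0 L1-HIT; vc=[6,2]
#4 0x8→b2/s0 VC-HIT; vc=[6,12]
#5 0x31→b12/s0 VC-HIT; vc=[6,2]
#6 0xa→b2/s0 VC-HIT; vc=[6,12]
#7 0x32→b12/s0 VC-HIT; vc=[6,2]
#8 0xb→b2/s0 VC-HIT; vc=[6,12]
#9 0x1a→b6/s0 VC-HIT; vc=[2,12]
#10 0xa→b2/s0 VC-HIT; vc=[6,12]
#11 0x30→b12/s0 VC-HIT; vc=[6,2]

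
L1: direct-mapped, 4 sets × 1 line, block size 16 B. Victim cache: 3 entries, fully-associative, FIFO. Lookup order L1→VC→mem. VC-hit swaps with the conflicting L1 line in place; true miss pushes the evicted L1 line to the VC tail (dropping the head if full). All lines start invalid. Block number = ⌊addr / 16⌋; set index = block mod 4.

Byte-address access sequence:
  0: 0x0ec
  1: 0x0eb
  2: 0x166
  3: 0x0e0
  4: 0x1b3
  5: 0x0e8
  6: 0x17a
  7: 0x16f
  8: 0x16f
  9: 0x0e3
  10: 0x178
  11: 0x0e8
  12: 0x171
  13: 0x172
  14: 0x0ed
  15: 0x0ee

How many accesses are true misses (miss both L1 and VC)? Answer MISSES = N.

0: 0xec (blk 14, set 2) → MISS  vc=[]
1: 0xeb (blk 14, set 2) → L1-HIT  vc=[]
2: 0x166 (blk 22, set 2) → MISS  vc=[14]
3: 0xe0 (blk 14, set 2) → VC-HIT  vc=[22]
4: 0x1b3 (blk 27, set 3) → MISS  vc=[22]
5: 0xe8 (blk 14, set 2) → L1-HIT  vc=[22]
6: 0x17a (blk 23, set 3) → MISS  vc=[22, 27]
7: 0x16f (blk 22, set 2) → VC-HIT  vc=[14, 27]
8: 0x16f (blk 22, set 2) → L1-HIT  vc=[14, 27]
9: 0xe3 (blk 14, set 2) → VC-HIT  vc=[22, 27]
10: 0x178 (blk 23, set 3) → L1-HIT  vc=[22, 27]
11: 0xe8 (blk 14, set 2) → L1-HIT  vc=[22, 27]
12: 0x171 (blk 23, set 3) → L1-HIT  vc=[22, 27]
13: 0x172 (blk 23, set 3) → L1-HIT  vc=[22, 27]
14: 0xed (blk 14, set 2) → L1-HIT  vc=[22, 27]
15: 0xee (blk 14, set 2) → L1-HIT  vc=[22, 27]

MISSES = 4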